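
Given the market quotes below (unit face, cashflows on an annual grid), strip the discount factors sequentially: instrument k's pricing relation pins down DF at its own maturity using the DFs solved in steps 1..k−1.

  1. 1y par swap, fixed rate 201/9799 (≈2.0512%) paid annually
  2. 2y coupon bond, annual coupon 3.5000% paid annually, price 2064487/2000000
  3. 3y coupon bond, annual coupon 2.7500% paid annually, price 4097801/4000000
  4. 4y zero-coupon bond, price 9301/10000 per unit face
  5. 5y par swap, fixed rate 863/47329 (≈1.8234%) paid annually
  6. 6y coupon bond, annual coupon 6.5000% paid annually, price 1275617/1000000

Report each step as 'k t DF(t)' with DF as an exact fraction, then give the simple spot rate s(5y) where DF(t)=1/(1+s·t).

1 1 9799/10000
2 2 4821/5000
3 3 189/200
4 4 9301/10000
5 5 9137/10000
6 6 9089/10000
s(5y) = (1/(9137/10000) − 1)/(5) = 863/45685 ≈ 1.8890%

step 1 [1y] swap r/1=201/9799: DF=(1 − 201/9799·(0))/(1+201/9799) = 9799/10000 ≈ 0.979900
step 2 [2y] bond c/1=7/200: DF=(2064487/2000000 − 7/200·(0.979900))/(1+7/200) = 4821/5000 ≈ 0.964200
step 3 [3y] bond c/1=11/400: DF=(4097801/4000000 − 11/400·(0.979900+0.964200))/(1+11/400) = 189/200 ≈ 0.945000
step 4 [4y] zero: DF = P = 9301/10000 ≈ 0.930100
step 5 [5y] swap r/1=863/47329: DF=(1 − 863/47329·(0.979900+0.964200+0.945000+0.930100))/(1+863/47329) = 9137/10000 ≈ 0.913700
step 6 [6y] bond c/1=13/200: DF=(1275617/1000000 − 13/200·(0.979900+0.964200+0.945000+0.930100+0.913700))/(1+13/200) = 9089/10000 ≈ 0.908900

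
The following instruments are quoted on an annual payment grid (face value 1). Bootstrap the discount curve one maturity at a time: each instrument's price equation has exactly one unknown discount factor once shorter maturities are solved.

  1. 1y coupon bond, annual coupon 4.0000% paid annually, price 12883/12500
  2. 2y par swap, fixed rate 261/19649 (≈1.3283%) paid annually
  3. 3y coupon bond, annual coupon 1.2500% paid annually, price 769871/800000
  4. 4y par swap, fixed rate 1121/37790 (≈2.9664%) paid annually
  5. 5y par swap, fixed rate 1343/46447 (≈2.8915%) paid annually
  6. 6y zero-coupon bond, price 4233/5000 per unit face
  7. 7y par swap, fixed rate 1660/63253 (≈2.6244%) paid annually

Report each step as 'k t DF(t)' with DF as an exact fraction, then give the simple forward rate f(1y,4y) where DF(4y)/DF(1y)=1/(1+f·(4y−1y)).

step 1 [1y] bond c/1=1/25: DF=(12883/12500 − 1/25·(0))/(1+1/25) = 991/1000 ≈ 0.991000
step 2 [2y] swap r/1=261/19649: DF=(1 − 261/19649·(0.991000))/(1+261/19649) = 9739/10000 ≈ 0.973900
step 3 [3y] bond c/1=1/80: DF=(769871/800000 − 1/80·(0.991000+0.973900))/(1+1/80) = 4631/5000 ≈ 0.926200
step 4 [4y] swap r/1=1121/37790: DF=(1 − 1121/37790·(0.991000+0.973900+0.926200))/(1+1121/37790) = 8879/10000 ≈ 0.887900
step 5 [5y] swap r/1=1343/46447: DF=(1 − 1343/46447·(0.991000+0.973900+0.926200+0.887900))/(1+1343/46447) = 8657/10000 ≈ 0.865700
step 6 [6y] zero: DF = P = 4233/5000 ≈ 0.846600
step 7 [7y] swap r/1=1660/63253: DF=(1 − 1660/63253·(0.991000+0.973900+0.926200+0.887900+0.865700+0.846600))/(1+1660/63253) = 417/500 ≈ 0.834000

1 1 991/1000
2 2 9739/10000
3 3 4631/5000
4 4 8879/10000
5 5 8657/10000
6 6 4233/5000
7 7 417/500
f(1y,4y) = ((991/1000)/(8879/10000) − 1)/(3) = 1031/26637 ≈ 3.8706%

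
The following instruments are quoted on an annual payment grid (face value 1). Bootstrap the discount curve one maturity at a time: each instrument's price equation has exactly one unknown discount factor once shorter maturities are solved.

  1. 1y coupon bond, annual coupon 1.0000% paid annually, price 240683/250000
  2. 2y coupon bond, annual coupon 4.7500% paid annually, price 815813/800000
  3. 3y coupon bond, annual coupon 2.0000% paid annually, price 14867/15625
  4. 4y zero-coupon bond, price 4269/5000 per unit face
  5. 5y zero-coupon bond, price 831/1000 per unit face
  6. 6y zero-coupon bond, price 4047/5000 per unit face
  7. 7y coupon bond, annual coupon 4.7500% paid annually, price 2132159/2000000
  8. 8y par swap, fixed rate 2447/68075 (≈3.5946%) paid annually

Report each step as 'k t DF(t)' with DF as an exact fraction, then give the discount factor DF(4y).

step 1 [1y] bond c/1=1/100: DF=(240683/250000 − 1/100·(0))/(1+1/100) = 2383/2500 ≈ 0.953200
step 2 [2y] bond c/1=19/400: DF=(815813/800000 − 19/400·(0.953200))/(1+19/400) = 9303/10000 ≈ 0.930300
step 3 [3y] bond c/1=1/50: DF=(14867/15625 − 1/50·(0.953200+0.930300))/(1+1/50) = 8959/10000 ≈ 0.895900
step 4 [4y] zero: DF = P = 4269/5000 ≈ 0.853800
step 5 [5y] zero: DF = P = 831/1000 ≈ 0.831000
step 6 [6y] zero: DF = P = 4047/5000 ≈ 0.809400
step 7 [7y] bond c/1=19/400: DF=(2132159/2000000 − 19/400·(0.953200+0.930300+0.895900+0.853800+0.831000+0.809400))/(1+19/400) = 3893/5000 ≈ 0.778600
step 8 [8y] swap r/1=2447/68075: DF=(1 − 2447/68075·(0.953200+0.930300+0.895900+0.853800+0.831000+0.809400+0.778600))/(1+2447/68075) = 7553/10000 ≈ 0.755300

1 1 2383/2500
2 2 9303/10000
3 3 8959/10000
4 4 4269/5000
5 5 831/1000
6 6 4047/5000
7 7 3893/5000
8 8 7553/10000
DF(4y) = 4269/5000 ≈ 0.853800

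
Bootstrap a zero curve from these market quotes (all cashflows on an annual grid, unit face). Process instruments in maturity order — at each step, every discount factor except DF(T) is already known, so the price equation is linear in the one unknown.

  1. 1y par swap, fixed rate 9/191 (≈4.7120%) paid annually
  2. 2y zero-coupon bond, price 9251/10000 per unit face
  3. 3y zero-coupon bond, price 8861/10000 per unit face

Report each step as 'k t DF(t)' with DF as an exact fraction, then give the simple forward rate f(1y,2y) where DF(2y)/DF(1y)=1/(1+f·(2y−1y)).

1 1 191/200
2 2 9251/10000
3 3 8861/10000
f(1y,2y) = ((191/200)/(9251/10000) − 1)/(1) = 299/9251 ≈ 3.2321%

step 1 [1y] swap r/1=9/191: DF=(1 − 9/191·(0))/(1+9/191) = 191/200 ≈ 0.955000
step 2 [2y] zero: DF = P = 9251/10000 ≈ 0.925100
step 3 [3y] zero: DF = P = 8861/10000 ≈ 0.886100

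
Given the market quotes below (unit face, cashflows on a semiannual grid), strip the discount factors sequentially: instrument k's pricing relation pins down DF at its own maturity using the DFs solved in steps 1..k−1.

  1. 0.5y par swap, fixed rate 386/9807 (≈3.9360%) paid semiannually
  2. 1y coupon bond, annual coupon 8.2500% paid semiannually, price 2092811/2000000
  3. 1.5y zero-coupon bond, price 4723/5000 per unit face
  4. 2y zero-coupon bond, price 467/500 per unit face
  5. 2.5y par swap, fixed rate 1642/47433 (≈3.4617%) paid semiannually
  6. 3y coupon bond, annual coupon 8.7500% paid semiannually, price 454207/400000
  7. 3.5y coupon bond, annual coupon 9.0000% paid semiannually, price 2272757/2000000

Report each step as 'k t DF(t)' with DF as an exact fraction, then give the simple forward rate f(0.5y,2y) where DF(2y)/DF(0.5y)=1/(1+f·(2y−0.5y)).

step 1 [0.5y] swap r/2=193/9807: DF=(1 − 193/9807·(0))/(1+193/9807) = 9807/10000 ≈ 0.980700
step 2 [1y] bond c/2=33/800: DF=(2092811/2000000 − 33/800·(0.980700))/(1+33/800) = 9661/10000 ≈ 0.966100
step 3 [1.5y] zero: DF = P = 4723/5000 ≈ 0.944600
step 4 [2y] zero: DF = P = 467/500 ≈ 0.934000
step 5 [2.5y] swap r/2=821/47433: DF=(1 − 821/47433·(0.980700+0.966100+0.944600+0.934000))/(1+821/47433) = 9179/10000 ≈ 0.917900
step 6 [3y] bond c/2=7/160: DF=(454207/400000 − 7/160·(0.980700+0.966100+0.944600+0.934000+0.917900))/(1+7/160) = 8891/10000 ≈ 0.889100
step 7 [3.5y] bond c/2=9/200: DF=(2272757/2000000 − 9/200·(0.980700+0.966100+0.944600+0.934000+0.917900+0.889100))/(1+9/200) = 8449/10000 ≈ 0.844900

1 1/2 9807/10000
2 1 9661/10000
3 3/2 4723/5000
4 2 467/500
5 5/2 9179/10000
6 3 8891/10000
7 7/2 8449/10000
f(0.5y,2y) = ((9807/10000)/(467/500) − 1)/(3/2) = 1/30 ≈ 3.3333%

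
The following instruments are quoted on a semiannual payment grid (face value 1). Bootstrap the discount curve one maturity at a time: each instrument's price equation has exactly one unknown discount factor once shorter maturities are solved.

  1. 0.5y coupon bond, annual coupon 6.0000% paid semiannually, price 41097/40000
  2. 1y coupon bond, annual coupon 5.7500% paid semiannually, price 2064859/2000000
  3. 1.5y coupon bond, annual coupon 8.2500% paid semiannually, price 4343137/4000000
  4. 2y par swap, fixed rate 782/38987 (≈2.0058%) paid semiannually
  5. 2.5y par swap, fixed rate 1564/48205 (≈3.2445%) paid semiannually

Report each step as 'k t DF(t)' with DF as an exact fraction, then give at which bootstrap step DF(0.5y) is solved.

step 1 [0.5y] bond c/2=3/100: DF=(41097/40000 − 3/100·(0))/(1+3/100) = 399/400 ≈ 0.997500
step 2 [1y] bond c/2=23/800: DF=(2064859/2000000 − 23/800·(0.997500))/(1+23/800) = 9757/10000 ≈ 0.975700
step 3 [1.5y] bond c/2=33/800: DF=(4343137/4000000 − 33/800·(0.997500+0.975700))/(1+33/800) = 4823/5000 ≈ 0.964600
step 4 [2y] swap r/2=391/38987: DF=(1 − 391/38987·(0.997500+0.975700+0.964600))/(1+391/38987) = 9609/10000 ≈ 0.960900
step 5 [2.5y] swap r/2=782/48205: DF=(1 − 782/48205·(0.997500+0.975700+0.964600+0.960900))/(1+782/48205) = 4609/5000 ≈ 0.921800

1 1/2 399/400
2 1 9757/10000
3 3/2 4823/5000
4 2 9609/10000
5 5/2 4609/5000
DF(0.5y) is solved at step 1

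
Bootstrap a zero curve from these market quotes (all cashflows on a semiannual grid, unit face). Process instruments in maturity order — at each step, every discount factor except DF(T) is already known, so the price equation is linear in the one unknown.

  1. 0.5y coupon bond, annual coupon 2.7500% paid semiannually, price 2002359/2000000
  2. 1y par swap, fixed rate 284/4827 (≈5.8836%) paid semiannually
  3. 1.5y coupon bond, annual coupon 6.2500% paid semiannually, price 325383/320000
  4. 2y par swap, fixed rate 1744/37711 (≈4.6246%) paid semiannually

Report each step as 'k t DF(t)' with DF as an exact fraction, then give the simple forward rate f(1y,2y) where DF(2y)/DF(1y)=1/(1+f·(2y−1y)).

1 1/2 2469/2500
2 1 1179/1250
3 3/2 371/400
4 2 1141/1250
f(1y,2y) = ((1179/1250)/(1141/1250) − 1)/(1) = 38/1141 ≈ 3.3304%

step 1 [0.5y] bond c/2=11/800: DF=(2002359/2000000 − 11/800·(0))/(1+11/800) = 2469/2500 ≈ 0.987600
step 2 [1y] swap r/2=142/4827: DF=(1 − 142/4827·(0.987600))/(1+142/4827) = 1179/1250 ≈ 0.943200
step 3 [1.5y] bond c/2=1/32: DF=(325383/320000 − 1/32·(0.987600+0.943200))/(1+1/32) = 371/400 ≈ 0.927500
step 4 [2y] swap r/2=872/37711: DF=(1 − 872/37711·(0.987600+0.943200+0.927500))/(1+872/37711) = 1141/1250 ≈ 0.912800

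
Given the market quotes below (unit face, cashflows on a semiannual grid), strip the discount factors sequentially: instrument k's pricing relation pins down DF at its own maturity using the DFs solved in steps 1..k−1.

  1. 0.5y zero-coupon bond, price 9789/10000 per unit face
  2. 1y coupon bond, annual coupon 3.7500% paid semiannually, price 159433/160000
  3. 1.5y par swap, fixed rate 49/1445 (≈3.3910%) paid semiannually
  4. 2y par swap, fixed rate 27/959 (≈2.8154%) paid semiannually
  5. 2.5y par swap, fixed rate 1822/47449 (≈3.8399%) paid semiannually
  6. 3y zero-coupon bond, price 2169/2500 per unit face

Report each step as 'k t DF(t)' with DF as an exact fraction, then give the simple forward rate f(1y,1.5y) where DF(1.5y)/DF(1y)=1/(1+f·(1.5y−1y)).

1 1/2 9789/10000
2 1 9601/10000
3 3/2 951/1000
4 2 473/500
5 5/2 9089/10000
6 3 2169/2500
f(1y,1.5y) = ((9601/10000)/(951/1000) − 1)/(1/2) = 91/4755 ≈ 1.9138%

step 1 [0.5y] zero: DF = P = 9789/10000 ≈ 0.978900
step 2 [1y] bond c/2=3/160: DF=(159433/160000 − 3/160·(0.978900))/(1+3/160) = 9601/10000 ≈ 0.960100
step 3 [1.5y] swap r/2=49/2890: DF=(1 − 49/2890·(0.978900+0.960100))/(1+49/2890) = 951/1000 ≈ 0.951000
step 4 [2y] swap r/2=27/1918: DF=(1 − 27/1918·(0.978900+0.960100+0.951000))/(1+27/1918) = 473/500 ≈ 0.946000
step 5 [2.5y] swap r/2=911/47449: DF=(1 − 911/47449·(0.978900+0.960100+0.951000+0.946000))/(1+911/47449) = 9089/10000 ≈ 0.908900
step 6 [3y] zero: DF = P = 2169/2500 ≈ 0.867600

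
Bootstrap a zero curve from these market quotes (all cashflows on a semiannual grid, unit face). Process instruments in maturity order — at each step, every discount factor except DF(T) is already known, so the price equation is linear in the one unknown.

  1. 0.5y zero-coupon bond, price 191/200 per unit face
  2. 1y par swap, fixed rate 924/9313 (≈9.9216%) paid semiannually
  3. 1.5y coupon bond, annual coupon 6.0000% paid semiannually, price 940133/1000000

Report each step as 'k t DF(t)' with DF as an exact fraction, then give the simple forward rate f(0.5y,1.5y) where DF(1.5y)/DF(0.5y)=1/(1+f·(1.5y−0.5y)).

1 1/2 191/200
2 1 2269/2500
3 3/2 1717/2000
f(0.5y,1.5y) = ((191/200)/(1717/2000) − 1)/(1) = 193/1717 ≈ 11.2405%

step 1 [0.5y] zero: DF = P = 191/200 ≈ 0.955000
step 2 [1y] swap r/2=462/9313: DF=(1 − 462/9313·(0.955000))/(1+462/9313) = 2269/2500 ≈ 0.907600
step 3 [1.5y] bond c/2=3/100: DF=(940133/1000000 − 3/100·(0.955000+0.907600))/(1+3/100) = 1717/2000 ≈ 0.858500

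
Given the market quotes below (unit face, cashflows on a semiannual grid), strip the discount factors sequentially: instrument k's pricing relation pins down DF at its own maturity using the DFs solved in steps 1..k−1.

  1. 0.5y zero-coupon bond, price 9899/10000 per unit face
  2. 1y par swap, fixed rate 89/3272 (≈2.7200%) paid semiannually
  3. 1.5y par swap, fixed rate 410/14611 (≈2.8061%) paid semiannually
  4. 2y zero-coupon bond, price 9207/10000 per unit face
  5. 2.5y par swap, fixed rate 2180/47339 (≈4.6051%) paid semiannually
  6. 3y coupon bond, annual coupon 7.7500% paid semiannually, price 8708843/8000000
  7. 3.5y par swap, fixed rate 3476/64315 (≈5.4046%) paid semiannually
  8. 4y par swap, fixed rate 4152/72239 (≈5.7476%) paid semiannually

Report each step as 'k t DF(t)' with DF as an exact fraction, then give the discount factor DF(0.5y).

step 1 [0.5y] zero: DF = P = 9899/10000 ≈ 0.989900
step 2 [1y] swap r/2=89/6544: DF=(1 − 89/6544·(0.989900))/(1+89/6544) = 9733/10000 ≈ 0.973300
step 3 [1.5y] swap r/2=205/14611: DF=(1 − 205/14611·(0.989900+0.973300))/(1+205/14611) = 959/1000 ≈ 0.959000
step 4 [2y] zero: DF = P = 9207/10000 ≈ 0.920700
step 5 [2.5y] swap r/2=1090/47339: DF=(1 − 1090/47339·(0.989900+0.973300+0.959000+0.920700))/(1+1090/47339) = 891/1000 ≈ 0.891000
step 6 [3y] bond c/2=31/800: DF=(8708843/8000000 − 31/800·(0.989900+0.973300+0.959000+0.920700+0.891000))/(1+31/800) = 4357/5000 ≈ 0.871400
step 7 [3.5y] swap r/2=1738/64315: DF=(1 − 1738/64315·(0.989900+0.973300+0.959000+0.920700+0.891000+0.871400))/(1+1738/64315) = 4131/5000 ≈ 0.826200
step 8 [4y] swap r/2=2076/72239: DF=(1 − 2076/72239·(0.989900+0.973300+0.959000+0.920700+0.891000+0.871400+0.826200))/(1+2076/72239) = 1981/2500 ≈ 0.792400

1 1/2 9899/10000
2 1 9733/10000
3 3/2 959/1000
4 2 9207/10000
5 5/2 891/1000
6 3 4357/5000
7 7/2 4131/5000
8 4 1981/2500
DF(0.5y) = 9899/10000 ≈ 0.989900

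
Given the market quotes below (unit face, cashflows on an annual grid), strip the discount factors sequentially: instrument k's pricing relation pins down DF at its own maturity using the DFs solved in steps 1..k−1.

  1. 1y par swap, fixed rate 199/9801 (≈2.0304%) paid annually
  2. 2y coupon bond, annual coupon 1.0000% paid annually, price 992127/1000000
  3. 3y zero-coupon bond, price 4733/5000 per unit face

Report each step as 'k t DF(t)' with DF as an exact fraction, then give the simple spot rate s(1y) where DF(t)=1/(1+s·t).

step 1 [1y] swap r/1=199/9801: DF=(1 − 199/9801·(0))/(1+199/9801) = 9801/10000 ≈ 0.980100
step 2 [2y] bond c/1=1/100: DF=(992127/1000000 − 1/100·(0.980100))/(1+1/100) = 4863/5000 ≈ 0.972600
step 3 [3y] zero: DF = P = 4733/5000 ≈ 0.946600

1 1 9801/10000
2 2 4863/5000
3 3 4733/5000
s(1y) = (1/(9801/10000) − 1)/(1) = 199/9801 ≈ 2.0304%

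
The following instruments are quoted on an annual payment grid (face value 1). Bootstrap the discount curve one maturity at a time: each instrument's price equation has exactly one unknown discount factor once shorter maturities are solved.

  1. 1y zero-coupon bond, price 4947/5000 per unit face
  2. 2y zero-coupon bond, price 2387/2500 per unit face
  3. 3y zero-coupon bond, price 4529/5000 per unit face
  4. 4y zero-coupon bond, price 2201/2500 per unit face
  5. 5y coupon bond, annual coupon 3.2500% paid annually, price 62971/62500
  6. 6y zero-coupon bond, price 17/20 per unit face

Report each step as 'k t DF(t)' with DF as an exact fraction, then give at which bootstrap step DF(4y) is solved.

step 1 [1y] zero: DF = P = 4947/5000 ≈ 0.989400
step 2 [2y] zero: DF = P = 2387/2500 ≈ 0.954800
step 3 [3y] zero: DF = P = 4529/5000 ≈ 0.905800
step 4 [4y] zero: DF = P = 2201/2500 ≈ 0.880400
step 5 [5y] bond c/1=13/400: DF=(62971/62500 − 13/400·(0.989400+0.954800+0.905800+0.880400))/(1+13/400) = 1073/1250 ≈ 0.858400
step 6 [6y] zero: DF = P = 17/20 ≈ 0.850000

1 1 4947/5000
2 2 2387/2500
3 3 4529/5000
4 4 2201/2500
5 5 1073/1250
6 6 17/20
DF(4y) is solved at step 4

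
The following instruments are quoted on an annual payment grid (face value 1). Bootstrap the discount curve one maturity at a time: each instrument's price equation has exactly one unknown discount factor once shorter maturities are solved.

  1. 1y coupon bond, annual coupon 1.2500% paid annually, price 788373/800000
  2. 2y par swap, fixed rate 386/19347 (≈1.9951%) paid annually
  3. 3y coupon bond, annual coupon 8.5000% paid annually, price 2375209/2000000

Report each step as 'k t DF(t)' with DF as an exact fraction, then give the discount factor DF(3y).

step 1 [1y] bond c/1=1/80: DF=(788373/800000 − 1/80·(0))/(1+1/80) = 9733/10000 ≈ 0.973300
step 2 [2y] swap r/1=386/19347: DF=(1 − 386/19347·(0.973300))/(1+386/19347) = 4807/5000 ≈ 0.961400
step 3 [3y] bond c/1=17/200: DF=(2375209/2000000 − 17/200·(0.973300+0.961400))/(1+17/200) = 943/1000 ≈ 0.943000

1 1 9733/10000
2 2 4807/5000
3 3 943/1000
DF(3y) = 943/1000 ≈ 0.943000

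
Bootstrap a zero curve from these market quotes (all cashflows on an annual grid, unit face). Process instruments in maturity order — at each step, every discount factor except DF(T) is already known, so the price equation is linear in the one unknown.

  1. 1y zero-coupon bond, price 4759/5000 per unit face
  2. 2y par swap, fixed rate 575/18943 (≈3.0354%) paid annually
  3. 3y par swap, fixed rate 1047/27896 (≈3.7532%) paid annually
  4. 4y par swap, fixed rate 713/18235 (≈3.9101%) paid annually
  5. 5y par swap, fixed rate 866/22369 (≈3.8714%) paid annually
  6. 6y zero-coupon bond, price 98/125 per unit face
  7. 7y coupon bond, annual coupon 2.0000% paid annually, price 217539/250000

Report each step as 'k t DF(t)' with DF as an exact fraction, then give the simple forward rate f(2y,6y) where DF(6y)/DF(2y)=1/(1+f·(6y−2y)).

step 1 [1y] zero: DF = P = 4759/5000 ≈ 0.951800
step 2 [2y] swap r/1=575/18943: DF=(1 − 575/18943·(0.951800))/(1+575/18943) = 377/400 ≈ 0.942500
step 3 [3y] swap r/1=1047/27896: DF=(1 − 1047/27896·(0.951800+0.942500))/(1+1047/27896) = 8953/10000 ≈ 0.895300
step 4 [4y] swap r/1=713/18235: DF=(1 − 713/18235·(0.951800+0.942500+0.895300))/(1+713/18235) = 4287/5000 ≈ 0.857400
step 5 [5y] swap r/1=866/22369: DF=(1 − 866/22369·(0.951800+0.942500+0.895300+0.857400))/(1+866/22369) = 2067/2500 ≈ 0.826800
step 6 [6y] zero: DF = P = 98/125 ≈ 0.784000
step 7 [7y] bond c/1=1/50: DF=(217539/250000 − 1/50·(0.951800+0.942500+0.895300+0.857400+0.826800+0.784000))/(1+1/50) = 3/4 ≈ 0.750000

1 1 4759/5000
2 2 377/400
3 3 8953/10000
4 4 4287/5000
5 5 2067/2500
6 6 98/125
7 7 3/4
f(2y,6y) = ((377/400)/(98/125) − 1)/(4) = 317/6272 ≈ 5.0542%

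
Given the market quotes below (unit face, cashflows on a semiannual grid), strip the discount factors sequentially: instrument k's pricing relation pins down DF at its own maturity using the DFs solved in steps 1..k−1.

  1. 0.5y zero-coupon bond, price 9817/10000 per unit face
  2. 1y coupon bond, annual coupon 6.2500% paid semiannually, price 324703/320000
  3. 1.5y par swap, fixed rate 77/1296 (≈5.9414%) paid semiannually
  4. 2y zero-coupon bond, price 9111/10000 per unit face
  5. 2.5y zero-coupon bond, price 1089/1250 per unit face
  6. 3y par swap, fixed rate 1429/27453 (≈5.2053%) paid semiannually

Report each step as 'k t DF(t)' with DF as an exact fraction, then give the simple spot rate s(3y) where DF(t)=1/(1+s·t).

1 1/2 9817/10000
2 1 4771/5000
3 3/2 9153/10000
4 2 9111/10000
5 5/2 1089/1250
6 3 8571/10000
s(3y) = (1/(8571/10000) − 1)/(3) = 1429/25713 ≈ 5.5575%

step 1 [0.5y] zero: DF = P = 9817/10000 ≈ 0.981700
step 2 [1y] bond c/2=1/32: DF=(324703/320000 − 1/32·(0.981700))/(1+1/32) = 4771/5000 ≈ 0.954200
step 3 [1.5y] swap r/2=77/2592: DF=(1 − 77/2592·(0.981700+0.954200))/(1+77/2592) = 9153/10000 ≈ 0.915300
step 4 [2y] zero: DF = P = 9111/10000 ≈ 0.911100
step 5 [2.5y] zero: DF = P = 1089/1250 ≈ 0.871200
step 6 [3y] swap r/2=1429/54906: DF=(1 − 1429/54906·(0.981700+0.954200+0.915300+0.911100+0.871200))/(1+1429/54906) = 8571/10000 ≈ 0.857100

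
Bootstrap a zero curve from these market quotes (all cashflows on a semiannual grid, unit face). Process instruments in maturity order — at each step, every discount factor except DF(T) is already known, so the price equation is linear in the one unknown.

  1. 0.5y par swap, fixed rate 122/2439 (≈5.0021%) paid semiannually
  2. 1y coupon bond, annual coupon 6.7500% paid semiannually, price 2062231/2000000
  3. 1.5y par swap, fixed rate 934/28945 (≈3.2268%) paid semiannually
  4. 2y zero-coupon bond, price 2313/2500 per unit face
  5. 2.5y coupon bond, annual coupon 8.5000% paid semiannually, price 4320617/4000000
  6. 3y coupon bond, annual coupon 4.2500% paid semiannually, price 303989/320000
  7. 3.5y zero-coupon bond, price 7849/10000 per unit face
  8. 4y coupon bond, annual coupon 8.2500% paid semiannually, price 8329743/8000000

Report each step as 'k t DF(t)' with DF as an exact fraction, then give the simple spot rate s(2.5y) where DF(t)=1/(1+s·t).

step 1 [0.5y] swap r/2=61/2439: DF=(1 − 61/2439·(0))/(1+61/2439) = 2439/2500 ≈ 0.975600
step 2 [1y] bond c/2=27/800: DF=(2062231/2000000 − 27/800·(0.975600))/(1+27/800) = 1207/1250 ≈ 0.965600
step 3 [1.5y] swap r/2=467/28945: DF=(1 − 467/28945·(0.975600+0.965600))/(1+467/28945) = 9533/10000 ≈ 0.953300
step 4 [2y] zero: DF = P = 2313/2500 ≈ 0.925200
step 5 [2.5y] bond c/2=17/400: DF=(4320617/4000000 − 17/400·(0.975600+0.965600+0.953300+0.925200))/(1+17/400) = 2201/2500 ≈ 0.880400
step 6 [3y] bond c/2=17/800: DF=(303989/320000 − 17/800·(0.975600+0.965600+0.953300+0.925200+0.880400))/(1+17/800) = 2081/2500 ≈ 0.832400
step 7 [3.5y] zero: DF = P = 7849/10000 ≈ 0.784900
step 8 [4y] bond c/2=33/800: DF=(8329743/8000000 − 33/800·(0.975600+0.965600+0.953300+0.925200+0.880400+0.832400+0.784900))/(1+33/800) = 7497/10000 ≈ 0.749700

1 1/2 2439/2500
2 1 1207/1250
3 3/2 9533/10000
4 2 2313/2500
5 5/2 2201/2500
6 3 2081/2500
7 7/2 7849/10000
8 4 7497/10000
s(2.5y) = (1/(2201/2500) − 1)/(5/2) = 598/11005 ≈ 5.4339%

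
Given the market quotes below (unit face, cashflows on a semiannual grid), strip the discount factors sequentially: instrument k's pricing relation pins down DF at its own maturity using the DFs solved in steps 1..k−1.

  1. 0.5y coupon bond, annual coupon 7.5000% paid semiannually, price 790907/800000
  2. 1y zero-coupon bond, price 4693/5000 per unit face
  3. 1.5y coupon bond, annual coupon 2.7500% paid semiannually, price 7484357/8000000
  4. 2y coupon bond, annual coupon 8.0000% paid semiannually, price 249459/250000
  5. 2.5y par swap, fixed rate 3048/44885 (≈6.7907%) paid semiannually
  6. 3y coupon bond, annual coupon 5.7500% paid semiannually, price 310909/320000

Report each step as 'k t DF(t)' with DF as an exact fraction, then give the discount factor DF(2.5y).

step 1 [0.5y] bond c/2=3/80: DF=(790907/800000 − 3/80·(0))/(1+3/80) = 9529/10000 ≈ 0.952900
step 2 [1y] zero: DF = P = 4693/5000 ≈ 0.938600
step 3 [1.5y] bond c/2=11/800: DF=(7484357/8000000 − 11/800·(0.952900+0.938600))/(1+11/800) = 2243/2500 ≈ 0.897200
step 4 [2y] bond c/2=1/25: DF=(249459/250000 − 1/25·(0.952900+0.938600+0.897200))/(1+1/25) = 4261/5000 ≈ 0.852200
step 5 [2.5y] swap r/2=1524/44885: DF=(1 − 1524/44885·(0.952900+0.938600+0.897200+0.852200))/(1+1524/44885) = 2119/2500 ≈ 0.847600
step 6 [3y] bond c/2=23/800: DF=(310909/320000 − 23/800·(0.952900+0.938600+0.897200+0.852200+0.847600))/(1+23/800) = 819/1000 ≈ 0.819000

1 1/2 9529/10000
2 1 4693/5000
3 3/2 2243/2500
4 2 4261/5000
5 5/2 2119/2500
6 3 819/1000
DF(2.5y) = 2119/2500 ≈ 0.847600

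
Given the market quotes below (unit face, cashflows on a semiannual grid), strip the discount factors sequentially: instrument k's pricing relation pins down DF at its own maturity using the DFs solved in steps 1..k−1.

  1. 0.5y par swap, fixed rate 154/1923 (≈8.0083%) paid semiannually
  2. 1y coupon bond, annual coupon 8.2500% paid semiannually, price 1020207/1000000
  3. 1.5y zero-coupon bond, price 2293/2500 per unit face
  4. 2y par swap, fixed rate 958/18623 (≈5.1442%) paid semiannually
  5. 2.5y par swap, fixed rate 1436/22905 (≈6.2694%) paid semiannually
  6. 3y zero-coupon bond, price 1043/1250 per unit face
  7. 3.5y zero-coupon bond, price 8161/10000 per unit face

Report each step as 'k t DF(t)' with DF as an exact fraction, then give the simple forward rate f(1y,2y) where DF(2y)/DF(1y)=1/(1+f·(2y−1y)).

1 1/2 1923/2000
2 1 9417/10000
3 3/2 2293/2500
4 2 4521/5000
5 5/2 2141/2500
6 3 1043/1250
7 7/2 8161/10000
f(1y,2y) = ((9417/10000)/(4521/5000) − 1)/(1) = 125/3014 ≈ 4.1473%

step 1 [0.5y] swap r/2=77/1923: DF=(1 − 77/1923·(0))/(1+77/1923) = 1923/2000 ≈ 0.961500
step 2 [1y] bond c/2=33/800: DF=(1020207/1000000 − 33/800·(0.961500))/(1+33/800) = 9417/10000 ≈ 0.941700
step 3 [1.5y] zero: DF = P = 2293/2500 ≈ 0.917200
step 4 [2y] swap r/2=479/18623: DF=(1 − 479/18623·(0.961500+0.941700+0.917200))/(1+479/18623) = 4521/5000 ≈ 0.904200
step 5 [2.5y] swap r/2=718/22905: DF=(1 − 718/22905·(0.961500+0.941700+0.917200+0.904200))/(1+718/22905) = 2141/2500 ≈ 0.856400
step 6 [3y] zero: DF = P = 1043/1250 ≈ 0.834400
step 7 [3.5y] zero: DF = P = 8161/10000 ≈ 0.816100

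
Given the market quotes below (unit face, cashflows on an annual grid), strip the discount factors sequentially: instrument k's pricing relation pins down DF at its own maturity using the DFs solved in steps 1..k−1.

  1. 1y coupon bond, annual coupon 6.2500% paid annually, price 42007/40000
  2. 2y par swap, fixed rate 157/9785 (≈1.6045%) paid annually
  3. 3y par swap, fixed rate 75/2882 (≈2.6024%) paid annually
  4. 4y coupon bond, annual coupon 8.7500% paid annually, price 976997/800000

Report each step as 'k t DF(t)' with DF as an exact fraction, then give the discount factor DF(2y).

1 1 2471/2500
2 2 4843/5000
3 3 37/40
4 4 8911/10000
DF(2y) = 4843/5000 ≈ 0.968600

step 1 [1y] bond c/1=1/16: DF=(42007/40000 − 1/16·(0))/(1+1/16) = 2471/2500 ≈ 0.988400
step 2 [2y] swap r/1=157/9785: DF=(1 − 157/9785·(0.988400))/(1+157/9785) = 4843/5000 ≈ 0.968600
step 3 [3y] swap r/1=75/2882: DF=(1 − 75/2882·(0.988400+0.968600))/(1+75/2882) = 37/40 ≈ 0.925000
step 4 [4y] bond c/1=7/80: DF=(976997/800000 − 7/80·(0.988400+0.968600+0.925000))/(1+7/80) = 8911/10000 ≈ 0.891100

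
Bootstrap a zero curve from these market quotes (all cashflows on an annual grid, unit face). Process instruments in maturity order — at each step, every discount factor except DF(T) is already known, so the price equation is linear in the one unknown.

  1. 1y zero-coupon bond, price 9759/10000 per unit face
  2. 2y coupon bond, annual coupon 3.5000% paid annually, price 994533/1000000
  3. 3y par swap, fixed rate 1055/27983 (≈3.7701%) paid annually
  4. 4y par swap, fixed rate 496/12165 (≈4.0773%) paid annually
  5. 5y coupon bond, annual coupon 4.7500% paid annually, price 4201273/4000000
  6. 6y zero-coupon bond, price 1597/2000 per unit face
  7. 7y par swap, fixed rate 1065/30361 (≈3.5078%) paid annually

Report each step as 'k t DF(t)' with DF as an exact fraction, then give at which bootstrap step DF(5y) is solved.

1 1 9759/10000
2 2 9279/10000
3 3 1789/2000
4 4 532/625
5 5 2093/2500
6 6 1597/2000
7 7 787/1000
DF(5y) is solved at step 5

step 1 [1y] zero: DF = P = 9759/10000 ≈ 0.975900
step 2 [2y] bond c/1=7/200: DF=(994533/1000000 − 7/200·(0.975900))/(1+7/200) = 9279/10000 ≈ 0.927900
step 3 [3y] swap r/1=1055/27983: DF=(1 − 1055/27983·(0.975900+0.927900))/(1+1055/27983) = 1789/2000 ≈ 0.894500
step 4 [4y] swap r/1=496/12165: DF=(1 − 496/12165·(0.975900+0.927900+0.894500))/(1+496/12165) = 532/625 ≈ 0.851200
step 5 [5y] bond c/1=19/400: DF=(4201273/4000000 − 19/400·(0.975900+0.927900+0.894500+0.851200))/(1+19/400) = 2093/2500 ≈ 0.837200
step 6 [6y] zero: DF = P = 1597/2000 ≈ 0.798500
step 7 [7y] swap r/1=1065/30361: DF=(1 − 1065/30361·(0.975900+0.927900+0.894500+0.851200+0.837200+0.798500))/(1+1065/30361) = 787/1000 ≈ 0.787000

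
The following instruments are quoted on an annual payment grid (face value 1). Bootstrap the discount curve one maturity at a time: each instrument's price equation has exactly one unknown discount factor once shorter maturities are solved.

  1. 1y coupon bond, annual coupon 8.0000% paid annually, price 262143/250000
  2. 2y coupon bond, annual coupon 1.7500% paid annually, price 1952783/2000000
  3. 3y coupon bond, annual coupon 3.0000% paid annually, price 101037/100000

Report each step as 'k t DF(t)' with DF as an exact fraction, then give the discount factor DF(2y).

1 1 9709/10000
2 2 9429/10000
3 3 2313/2500
DF(2y) = 9429/10000 ≈ 0.942900

step 1 [1y] bond c/1=2/25: DF=(262143/250000 − 2/25·(0))/(1+2/25) = 9709/10000 ≈ 0.970900
step 2 [2y] bond c/1=7/400: DF=(1952783/2000000 − 7/400·(0.970900))/(1+7/400) = 9429/10000 ≈ 0.942900
step 3 [3y] bond c/1=3/100: DF=(101037/100000 − 3/100·(0.970900+0.942900))/(1+3/100) = 2313/2500 ≈ 0.925200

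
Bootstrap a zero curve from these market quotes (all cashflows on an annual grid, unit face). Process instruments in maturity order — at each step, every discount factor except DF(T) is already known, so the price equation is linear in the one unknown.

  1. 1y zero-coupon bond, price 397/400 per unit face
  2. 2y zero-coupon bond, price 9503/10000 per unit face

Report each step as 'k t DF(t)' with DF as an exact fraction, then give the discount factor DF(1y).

step 1 [1y] zero: DF = P = 397/400 ≈ 0.992500
step 2 [2y] zero: DF = P = 9503/10000 ≈ 0.950300

1 1 397/400
2 2 9503/10000
DF(1y) = 397/400 ≈ 0.992500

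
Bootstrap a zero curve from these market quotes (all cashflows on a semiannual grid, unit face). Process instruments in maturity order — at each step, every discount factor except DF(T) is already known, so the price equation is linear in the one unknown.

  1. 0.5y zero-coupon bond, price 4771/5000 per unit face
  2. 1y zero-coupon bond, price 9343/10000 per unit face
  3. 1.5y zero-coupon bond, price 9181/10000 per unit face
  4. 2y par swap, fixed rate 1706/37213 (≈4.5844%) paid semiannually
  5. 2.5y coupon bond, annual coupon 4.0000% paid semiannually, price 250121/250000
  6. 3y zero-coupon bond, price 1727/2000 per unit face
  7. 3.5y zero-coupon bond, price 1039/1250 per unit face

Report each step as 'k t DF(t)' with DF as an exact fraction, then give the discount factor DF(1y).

1 1/2 4771/5000
2 1 9343/10000
3 3/2 9181/10000
4 2 9147/10000
5 5/2 9079/10000
6 3 1727/2000
7 7/2 1039/1250
DF(1y) = 9343/10000 ≈ 0.934300

step 1 [0.5y] zero: DF = P = 4771/5000 ≈ 0.954200
step 2 [1y] zero: DF = P = 9343/10000 ≈ 0.934300
step 3 [1.5y] zero: DF = P = 9181/10000 ≈ 0.918100
step 4 [2y] swap r/2=853/37213: DF=(1 − 853/37213·(0.954200+0.934300+0.918100))/(1+853/37213) = 9147/10000 ≈ 0.914700
step 5 [2.5y] bond c/2=1/50: DF=(250121/250000 − 1/50·(0.954200+0.934300+0.918100+0.914700))/(1+1/50) = 9079/10000 ≈ 0.907900
step 6 [3y] zero: DF = P = 1727/2000 ≈ 0.863500
step 7 [3.5y] zero: DF = P = 1039/1250 ≈ 0.831200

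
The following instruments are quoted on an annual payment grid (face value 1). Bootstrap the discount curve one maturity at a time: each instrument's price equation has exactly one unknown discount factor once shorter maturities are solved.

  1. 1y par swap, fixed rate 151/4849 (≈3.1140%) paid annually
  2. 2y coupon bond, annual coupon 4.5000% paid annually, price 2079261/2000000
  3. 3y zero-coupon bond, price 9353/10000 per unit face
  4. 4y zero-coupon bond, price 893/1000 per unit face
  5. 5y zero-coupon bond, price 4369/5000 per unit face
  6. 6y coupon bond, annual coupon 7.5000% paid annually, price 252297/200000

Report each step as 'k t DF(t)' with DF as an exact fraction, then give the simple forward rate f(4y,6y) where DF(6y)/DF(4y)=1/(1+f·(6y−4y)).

1 1 4849/5000
2 2 9531/10000
3 3 9353/10000
4 4 893/1000
5 5 4369/5000
6 6 2127/2500
f(4y,6y) = ((893/1000)/(2127/2500) − 1)/(2) = 211/8508 ≈ 2.4800%

step 1 [1y] swap r/1=151/4849: DF=(1 − 151/4849·(0))/(1+151/4849) = 4849/5000 ≈ 0.969800
step 2 [2y] bond c/1=9/200: DF=(2079261/2000000 − 9/200·(0.969800))/(1+9/200) = 9531/10000 ≈ 0.953100
step 3 [3y] zero: DF = P = 9353/10000 ≈ 0.935300
step 4 [4y] zero: DF = P = 893/1000 ≈ 0.893000
step 5 [5y] zero: DF = P = 4369/5000 ≈ 0.873800
step 6 [6y] bond c/1=3/40: DF=(252297/200000 − 3/40·(0.969800+0.953100+0.935300+0.893000+0.873800))/(1+3/40) = 2127/2500 ≈ 0.850800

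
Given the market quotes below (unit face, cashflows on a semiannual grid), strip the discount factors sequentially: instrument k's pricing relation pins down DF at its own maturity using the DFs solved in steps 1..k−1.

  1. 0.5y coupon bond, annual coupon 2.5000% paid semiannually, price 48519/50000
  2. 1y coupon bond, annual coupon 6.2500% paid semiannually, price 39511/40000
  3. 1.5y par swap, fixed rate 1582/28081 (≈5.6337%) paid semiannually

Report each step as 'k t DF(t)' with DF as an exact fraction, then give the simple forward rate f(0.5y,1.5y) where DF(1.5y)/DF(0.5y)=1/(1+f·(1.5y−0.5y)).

step 1 [0.5y] bond c/2=1/80: DF=(48519/50000 − 1/80·(0))/(1+1/80) = 599/625 ≈ 0.958400
step 2 [1y] bond c/2=1/32: DF=(39511/40000 − 1/32·(0.958400))/(1+1/32) = 1161/1250 ≈ 0.928800
step 3 [1.5y] swap r/2=791/28081: DF=(1 − 791/28081·(0.958400+0.928800))/(1+791/28081) = 9209/10000 ≈ 0.920900

1 1/2 599/625
2 1 1161/1250
3 3/2 9209/10000
f(0.5y,1.5y) = ((599/625)/(9209/10000) − 1)/(1) = 375/9209 ≈ 4.0721%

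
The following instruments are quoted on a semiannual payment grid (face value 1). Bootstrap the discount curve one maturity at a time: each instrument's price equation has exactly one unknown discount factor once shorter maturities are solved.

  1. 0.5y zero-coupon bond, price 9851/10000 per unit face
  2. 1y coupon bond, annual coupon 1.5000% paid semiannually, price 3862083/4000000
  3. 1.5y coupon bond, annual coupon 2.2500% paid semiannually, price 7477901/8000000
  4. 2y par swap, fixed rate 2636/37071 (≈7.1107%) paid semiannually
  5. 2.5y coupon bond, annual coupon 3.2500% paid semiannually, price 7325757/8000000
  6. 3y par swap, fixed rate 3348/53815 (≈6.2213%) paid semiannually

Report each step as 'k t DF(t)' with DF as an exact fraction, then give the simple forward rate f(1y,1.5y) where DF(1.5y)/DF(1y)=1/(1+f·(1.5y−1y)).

1 1/2 9851/10000
2 1 951/1000
3 3/2 2257/2500
4 2 4341/5000
5 5/2 4209/5000
6 3 4163/5000
f(1y,1.5y) = ((951/1000)/(2257/2500) − 1)/(1/2) = 241/2257 ≈ 10.6779%

step 1 [0.5y] zero: DF = P = 9851/10000 ≈ 0.985100
step 2 [1y] bond c/2=3/400: DF=(3862083/4000000 − 3/400·(0.985100))/(1+3/400) = 951/1000 ≈ 0.951000
step 3 [1.5y] bond c/2=9/800: DF=(7477901/8000000 − 9/800·(0.985100+0.951000))/(1+9/800) = 2257/2500 ≈ 0.902800
step 4 [2y] swap r/2=1318/37071: DF=(1 − 1318/37071·(0.985100+0.951000+0.902800))/(1+1318/37071) = 4341/5000 ≈ 0.868200
step 5 [2.5y] bond c/2=13/800: DF=(7325757/8000000 − 13/800·(0.985100+0.951000+0.902800+0.868200))/(1+13/800) = 4209/5000 ≈ 0.841800
step 6 [3y] swap r/2=1674/53815: DF=(1 − 1674/53815·(0.985100+0.951000+0.902800+0.868200+0.841800))/(1+1674/53815) = 4163/5000 ≈ 0.832600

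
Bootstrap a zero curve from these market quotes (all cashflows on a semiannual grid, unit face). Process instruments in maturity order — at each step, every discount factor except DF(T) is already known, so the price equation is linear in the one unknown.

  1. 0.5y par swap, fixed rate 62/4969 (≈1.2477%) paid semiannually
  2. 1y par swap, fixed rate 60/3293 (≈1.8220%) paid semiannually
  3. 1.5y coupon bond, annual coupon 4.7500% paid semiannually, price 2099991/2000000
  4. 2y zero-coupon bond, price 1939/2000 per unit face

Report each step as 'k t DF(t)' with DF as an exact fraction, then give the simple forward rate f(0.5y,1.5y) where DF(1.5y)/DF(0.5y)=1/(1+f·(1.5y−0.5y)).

step 1 [0.5y] swap r/2=31/4969: DF=(1 − 31/4969·(0))/(1+31/4969) = 4969/5000 ≈ 0.993800
step 2 [1y] swap r/2=30/3293: DF=(1 − 30/3293·(0.993800))/(1+30/3293) = 491/500 ≈ 0.982000
step 3 [1.5y] bond c/2=19/800: DF=(2099991/2000000 − 19/800·(0.993800+0.982000))/(1+19/800) = 4899/5000 ≈ 0.979800
step 4 [2y] zero: DF = P = 1939/2000 ≈ 0.969500

1 1/2 4969/5000
2 1 491/500
3 3/2 4899/5000
4 2 1939/2000
f(0.5y,1.5y) = ((4969/5000)/(4899/5000) − 1)/(1) = 70/4899 ≈ 1.4289%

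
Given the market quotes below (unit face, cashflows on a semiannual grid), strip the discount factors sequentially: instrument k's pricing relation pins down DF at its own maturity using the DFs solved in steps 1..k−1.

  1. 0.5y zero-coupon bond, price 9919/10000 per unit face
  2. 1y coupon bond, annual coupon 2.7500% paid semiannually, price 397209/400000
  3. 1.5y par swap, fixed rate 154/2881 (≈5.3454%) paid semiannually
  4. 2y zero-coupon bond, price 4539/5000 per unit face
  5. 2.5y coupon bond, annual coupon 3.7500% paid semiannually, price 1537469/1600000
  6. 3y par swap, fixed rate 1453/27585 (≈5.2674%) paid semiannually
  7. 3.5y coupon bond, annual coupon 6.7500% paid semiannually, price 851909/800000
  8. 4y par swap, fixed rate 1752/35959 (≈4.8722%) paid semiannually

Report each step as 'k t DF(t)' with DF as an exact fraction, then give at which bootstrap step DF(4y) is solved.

step 1 [0.5y] zero: DF = P = 9919/10000 ≈ 0.991900
step 2 [1y] bond c/2=11/800: DF=(397209/400000 − 11/800·(0.991900))/(1+11/800) = 9661/10000 ≈ 0.966100
step 3 [1.5y] swap r/2=77/2881: DF=(1 − 77/2881·(0.991900+0.966100))/(1+77/2881) = 923/1000 ≈ 0.923000
step 4 [2y] zero: DF = P = 4539/5000 ≈ 0.907800
step 5 [2.5y] bond c/2=3/160: DF=(1537469/1600000 − 3/160·(0.991900+0.966100+0.923000+0.907800))/(1+3/160) = 1747/2000 ≈ 0.873500
step 6 [3y] swap r/2=1453/55170: DF=(1 − 1453/55170·(0.991900+0.966100+0.923000+0.907800+0.873500))/(1+1453/55170) = 8547/10000 ≈ 0.854700
step 7 [3.5y] bond c/2=27/800: DF=(851909/800000 − 27/800·(0.991900+0.966100+0.923000+0.907800+0.873500+0.854700))/(1+27/800) = 17/20 ≈ 0.850000
step 8 [4y] swap r/2=876/35959: DF=(1 − 876/35959·(0.991900+0.966100+0.923000+0.907800+0.873500+0.854700+0.850000))/(1+876/35959) = 1031/1250 ≈ 0.824800

1 1/2 9919/10000
2 1 9661/10000
3 3/2 923/1000
4 2 4539/5000
5 5/2 1747/2000
6 3 8547/10000
7 7/2 17/20
8 4 1031/1250
DF(4y) is solved at step 8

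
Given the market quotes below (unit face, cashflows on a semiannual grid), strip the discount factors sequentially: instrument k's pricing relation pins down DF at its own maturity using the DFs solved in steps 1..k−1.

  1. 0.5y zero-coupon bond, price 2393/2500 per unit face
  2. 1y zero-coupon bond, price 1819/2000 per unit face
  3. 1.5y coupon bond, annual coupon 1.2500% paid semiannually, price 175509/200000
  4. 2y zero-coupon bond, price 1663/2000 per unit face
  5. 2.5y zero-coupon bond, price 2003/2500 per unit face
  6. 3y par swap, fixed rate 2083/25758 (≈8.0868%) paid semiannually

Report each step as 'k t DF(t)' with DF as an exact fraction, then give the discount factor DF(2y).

step 1 [0.5y] zero: DF = P = 2393/2500 ≈ 0.957200
step 2 [1y] zero: DF = P = 1819/2000 ≈ 0.909500
step 3 [1.5y] bond c/2=1/160: DF=(175509/200000 − 1/160·(0.957200+0.909500))/(1+1/160) = 1721/2000 ≈ 0.860500
step 4 [2y] zero: DF = P = 1663/2000 ≈ 0.831500
step 5 [2.5y] zero: DF = P = 2003/2500 ≈ 0.801200
step 6 [3y] swap r/2=2083/51516: DF=(1 − 2083/51516·(0.957200+0.909500+0.860500+0.831500+0.801200))/(1+2083/51516) = 7917/10000 ≈ 0.791700

1 1/2 2393/2500
2 1 1819/2000
3 3/2 1721/2000
4 2 1663/2000
5 5/2 2003/2500
6 3 7917/10000
DF(2y) = 1663/2000 ≈ 0.831500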